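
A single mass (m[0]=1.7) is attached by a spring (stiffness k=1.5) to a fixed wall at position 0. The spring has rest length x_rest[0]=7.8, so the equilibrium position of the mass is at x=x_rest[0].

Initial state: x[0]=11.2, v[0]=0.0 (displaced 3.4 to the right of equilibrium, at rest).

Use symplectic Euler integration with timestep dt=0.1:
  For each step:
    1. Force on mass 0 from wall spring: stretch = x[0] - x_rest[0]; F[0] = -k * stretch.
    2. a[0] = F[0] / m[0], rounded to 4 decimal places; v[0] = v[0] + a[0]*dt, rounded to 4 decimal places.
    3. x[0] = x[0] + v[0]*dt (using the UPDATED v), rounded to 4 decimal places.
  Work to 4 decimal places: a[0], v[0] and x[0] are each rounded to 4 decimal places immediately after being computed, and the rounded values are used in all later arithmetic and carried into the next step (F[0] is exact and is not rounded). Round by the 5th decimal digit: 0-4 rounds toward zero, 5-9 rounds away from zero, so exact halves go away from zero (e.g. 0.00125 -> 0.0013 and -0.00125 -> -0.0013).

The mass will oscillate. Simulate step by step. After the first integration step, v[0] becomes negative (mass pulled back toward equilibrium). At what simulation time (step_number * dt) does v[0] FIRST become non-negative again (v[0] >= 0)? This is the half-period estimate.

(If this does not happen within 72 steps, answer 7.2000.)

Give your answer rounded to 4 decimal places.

Answer: 3.4000

Derivation:
Step 0: x=[11.2000] v=[0.0000]
Step 1: x=[11.1700] v=[-0.3000]
Step 2: x=[11.1103] v=[-0.5974]
Step 3: x=[11.0214] v=[-0.8895]
Step 4: x=[10.9040] v=[-1.1737]
Step 5: x=[10.7592] v=[-1.4476]
Step 6: x=[10.5883] v=[-1.7087]
Step 7: x=[10.3928] v=[-1.9547]
Step 8: x=[10.1745] v=[-2.1835]
Step 9: x=[9.9352] v=[-2.3930]
Step 10: x=[9.6771] v=[-2.5814]
Step 11: x=[9.4024] v=[-2.7470]
Step 12: x=[9.1136] v=[-2.8884]
Step 13: x=[8.8132] v=[-3.0043]
Step 14: x=[8.5038] v=[-3.0937]
Step 15: x=[8.1882] v=[-3.1558]
Step 16: x=[7.8692] v=[-3.1901]
Step 17: x=[7.5496] v=[-3.1962]
Step 18: x=[7.2322] v=[-3.1741]
Step 19: x=[6.9198] v=[-3.1240]
Step 20: x=[6.6152] v=[-3.0463]
Step 21: x=[6.3210] v=[-2.9418]
Step 22: x=[6.0399] v=[-2.8113]
Step 23: x=[5.7743] v=[-2.6560]
Step 24: x=[5.5266] v=[-2.4773]
Step 25: x=[5.2989] v=[-2.2767]
Step 26: x=[5.0933] v=[-2.0560]
Step 27: x=[4.9116] v=[-1.8172]
Step 28: x=[4.7554] v=[-1.5623]
Step 29: x=[4.6260] v=[-1.2937]
Step 30: x=[4.5246] v=[-1.0136]
Step 31: x=[4.4521] v=[-0.7246]
Step 32: x=[4.4092] v=[-0.4292]
Step 33: x=[4.3962] v=[-0.1300]
Step 34: x=[4.4132] v=[0.1703]
First v>=0 after going negative at step 34, time=3.4000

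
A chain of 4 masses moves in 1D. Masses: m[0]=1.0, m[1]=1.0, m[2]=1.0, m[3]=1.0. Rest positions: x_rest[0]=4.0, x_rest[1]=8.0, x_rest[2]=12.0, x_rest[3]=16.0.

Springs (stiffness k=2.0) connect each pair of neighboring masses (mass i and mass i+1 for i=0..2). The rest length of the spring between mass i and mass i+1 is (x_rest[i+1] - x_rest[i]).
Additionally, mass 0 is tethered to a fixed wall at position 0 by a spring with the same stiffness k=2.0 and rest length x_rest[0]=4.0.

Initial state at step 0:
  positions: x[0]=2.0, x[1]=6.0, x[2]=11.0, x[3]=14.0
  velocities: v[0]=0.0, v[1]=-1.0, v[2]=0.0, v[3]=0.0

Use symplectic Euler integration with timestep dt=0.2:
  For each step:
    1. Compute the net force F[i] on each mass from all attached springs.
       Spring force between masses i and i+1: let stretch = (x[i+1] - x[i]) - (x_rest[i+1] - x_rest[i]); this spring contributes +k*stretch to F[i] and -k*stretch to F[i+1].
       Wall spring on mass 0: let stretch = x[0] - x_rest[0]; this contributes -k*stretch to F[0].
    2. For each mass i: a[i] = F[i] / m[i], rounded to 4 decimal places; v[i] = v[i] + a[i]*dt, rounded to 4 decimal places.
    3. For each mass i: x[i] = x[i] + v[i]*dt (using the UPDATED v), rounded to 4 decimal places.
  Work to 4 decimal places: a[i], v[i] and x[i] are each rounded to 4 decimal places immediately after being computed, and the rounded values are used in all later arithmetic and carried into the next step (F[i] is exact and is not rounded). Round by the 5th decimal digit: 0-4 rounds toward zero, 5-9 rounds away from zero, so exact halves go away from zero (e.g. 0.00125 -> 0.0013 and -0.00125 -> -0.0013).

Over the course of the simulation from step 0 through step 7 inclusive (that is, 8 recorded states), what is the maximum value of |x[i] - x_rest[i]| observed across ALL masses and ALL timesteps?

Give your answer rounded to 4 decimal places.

Step 0: x=[2.0000 6.0000 11.0000 14.0000] v=[0.0000 -1.0000 0.0000 0.0000]
Step 1: x=[2.1600 5.8800 10.8400 14.0800] v=[0.8000 -0.6000 -0.8000 0.4000]
Step 2: x=[2.4448 5.8592 10.5424 14.2208] v=[1.4240 -0.1040 -1.4880 0.7040]
Step 3: x=[2.8072 5.9399 10.1644 14.3873] v=[1.8118 0.4035 -1.8899 0.8326]
Step 4: x=[3.1956 6.1079 9.7863 14.5360] v=[1.9420 0.8402 -1.8905 0.7434]
Step 5: x=[3.5613 6.3372 9.4939 14.6247] v=[1.8287 1.1466 -1.4620 0.4435]
Step 6: x=[3.8642 6.5970 9.3594 14.6229] v=[1.5145 1.2989 -0.6724 -0.0088]
Step 7: x=[4.0766 6.8591 9.4250 14.5201] v=[1.0619 1.3107 0.3280 -0.5142]
Max displacement = 2.6406

Answer: 2.6406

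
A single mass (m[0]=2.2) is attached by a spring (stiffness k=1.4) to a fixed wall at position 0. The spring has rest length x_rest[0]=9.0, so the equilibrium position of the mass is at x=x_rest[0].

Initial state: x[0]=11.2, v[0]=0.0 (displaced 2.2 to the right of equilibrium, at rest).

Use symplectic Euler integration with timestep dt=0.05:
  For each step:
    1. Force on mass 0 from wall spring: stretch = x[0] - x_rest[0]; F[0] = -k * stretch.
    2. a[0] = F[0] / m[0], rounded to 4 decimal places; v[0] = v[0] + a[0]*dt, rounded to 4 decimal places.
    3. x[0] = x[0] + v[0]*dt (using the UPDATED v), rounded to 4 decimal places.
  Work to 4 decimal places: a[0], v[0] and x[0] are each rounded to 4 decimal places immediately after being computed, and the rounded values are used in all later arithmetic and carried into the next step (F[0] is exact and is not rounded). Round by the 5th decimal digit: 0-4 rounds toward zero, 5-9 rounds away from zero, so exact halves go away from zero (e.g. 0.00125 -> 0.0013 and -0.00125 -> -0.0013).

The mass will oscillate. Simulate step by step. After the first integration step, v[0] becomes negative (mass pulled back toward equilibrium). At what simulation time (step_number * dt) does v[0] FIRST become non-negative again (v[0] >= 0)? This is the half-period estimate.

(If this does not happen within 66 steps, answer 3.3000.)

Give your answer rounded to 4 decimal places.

Step 0: x=[11.2000] v=[0.0000]
Step 1: x=[11.1965] v=[-0.0700]
Step 2: x=[11.1895] v=[-0.1399]
Step 3: x=[11.1790] v=[-0.2096]
Step 4: x=[11.1651] v=[-0.2789]
Step 5: x=[11.1477] v=[-0.3478]
Step 6: x=[11.1269] v=[-0.4161]
Step 7: x=[11.1027] v=[-0.4838]
Step 8: x=[11.0752] v=[-0.5507]
Step 9: x=[11.0444] v=[-0.6167]
Step 10: x=[11.0103] v=[-0.6818]
Step 11: x=[10.9730] v=[-0.7458]
Step 12: x=[10.9326] v=[-0.8086]
Step 13: x=[10.8891] v=[-0.8701]
Step 14: x=[10.8426] v=[-0.9302]
Step 15: x=[10.7932] v=[-0.9888]
Step 16: x=[10.7409] v=[-1.0459]
Step 17: x=[10.6858] v=[-1.1013]
Step 18: x=[10.6281] v=[-1.1549]
Step 19: x=[10.5678] v=[-1.2067]
Step 20: x=[10.5050] v=[-1.2566]
Step 21: x=[10.4398] v=[-1.3045]
Step 22: x=[10.3723] v=[-1.3503]
Step 23: x=[10.3026] v=[-1.3940]
Step 24: x=[10.2308] v=[-1.4354]
Step 25: x=[10.1571] v=[-1.4746]
Step 26: x=[10.0815] v=[-1.5114]
Step 27: x=[10.0042] v=[-1.5458]
Step 28: x=[9.9253] v=[-1.5778]
Step 29: x=[9.8449] v=[-1.6072]
Step 30: x=[9.7632] v=[-1.6341]
Step 31: x=[9.6803] v=[-1.6584]
Step 32: x=[9.5963] v=[-1.6800]
Step 33: x=[9.5114] v=[-1.6990]
Step 34: x=[9.4256] v=[-1.7153]
Step 35: x=[9.3392] v=[-1.7288]
Step 36: x=[9.2522] v=[-1.7396]
Step 37: x=[9.1648] v=[-1.7476]
Step 38: x=[9.0772] v=[-1.7528]
Step 39: x=[8.9894] v=[-1.7553]
Step 40: x=[8.9017] v=[-1.7550]
Step 41: x=[8.8141] v=[-1.7519]
Step 42: x=[8.7268] v=[-1.7460]
Step 43: x=[8.6399] v=[-1.7373]
Step 44: x=[8.5536] v=[-1.7258]
Step 45: x=[8.4680] v=[-1.7116]
Step 46: x=[8.3833] v=[-1.6947]
Step 47: x=[8.2995] v=[-1.6751]
Step 48: x=[8.2169] v=[-1.6528]
Step 49: x=[8.1355] v=[-1.6279]
Step 50: x=[8.0555] v=[-1.6004]
Step 51: x=[7.9770] v=[-1.5704]
Step 52: x=[7.9001] v=[-1.5379]
Step 53: x=[7.8250] v=[-1.5029]
Step 54: x=[7.7517] v=[-1.4655]
Step 55: x=[7.6804] v=[-1.4258]
Step 56: x=[7.6112] v=[-1.3838]
Step 57: x=[7.5442] v=[-1.3396]
Step 58: x=[7.4795] v=[-1.2933]
Step 59: x=[7.4173] v=[-1.2449]
Step 60: x=[7.3576] v=[-1.1945]
Step 61: x=[7.3005] v=[-1.1422]
Step 62: x=[7.2461] v=[-1.0881]
Step 63: x=[7.1945] v=[-1.0323]
Step 64: x=[7.1458] v=[-0.9749]
Step 65: x=[7.1000] v=[-0.9159]
Step 66: x=[7.0572] v=[-0.8554]
v[0] did not become non-negative within 66 steps; using fallback time=3.3000

Answer: 3.3000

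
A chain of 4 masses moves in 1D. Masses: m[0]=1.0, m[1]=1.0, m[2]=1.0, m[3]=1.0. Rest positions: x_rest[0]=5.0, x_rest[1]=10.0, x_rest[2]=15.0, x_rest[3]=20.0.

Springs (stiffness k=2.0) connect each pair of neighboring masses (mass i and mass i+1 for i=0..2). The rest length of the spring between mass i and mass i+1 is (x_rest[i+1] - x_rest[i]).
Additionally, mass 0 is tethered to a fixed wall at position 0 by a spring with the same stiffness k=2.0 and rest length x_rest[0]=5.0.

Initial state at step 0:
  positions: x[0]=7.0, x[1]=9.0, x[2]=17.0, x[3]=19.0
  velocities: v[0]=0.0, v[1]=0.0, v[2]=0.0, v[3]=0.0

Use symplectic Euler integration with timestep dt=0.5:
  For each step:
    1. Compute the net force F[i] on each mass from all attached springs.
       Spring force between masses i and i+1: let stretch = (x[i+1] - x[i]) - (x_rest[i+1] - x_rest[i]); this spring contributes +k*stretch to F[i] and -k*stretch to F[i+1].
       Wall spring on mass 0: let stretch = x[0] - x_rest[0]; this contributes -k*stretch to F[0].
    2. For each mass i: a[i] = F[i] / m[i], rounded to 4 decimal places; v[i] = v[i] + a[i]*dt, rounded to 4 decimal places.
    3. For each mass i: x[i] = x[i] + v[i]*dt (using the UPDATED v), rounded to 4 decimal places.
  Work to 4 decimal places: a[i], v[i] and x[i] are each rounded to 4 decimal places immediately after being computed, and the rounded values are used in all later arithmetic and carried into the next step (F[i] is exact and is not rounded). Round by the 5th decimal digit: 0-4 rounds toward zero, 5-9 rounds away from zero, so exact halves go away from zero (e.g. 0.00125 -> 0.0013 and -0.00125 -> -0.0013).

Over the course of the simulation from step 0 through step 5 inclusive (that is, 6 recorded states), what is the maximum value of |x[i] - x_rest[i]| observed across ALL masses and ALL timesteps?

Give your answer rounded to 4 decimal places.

Answer: 3.0625

Derivation:
Step 0: x=[7.0000 9.0000 17.0000 19.0000] v=[0.0000 0.0000 0.0000 0.0000]
Step 1: x=[4.5000 12.0000 14.0000 20.5000] v=[-5.0000 6.0000 -6.0000 3.0000]
Step 2: x=[3.5000 12.2500 13.2500 21.2500] v=[-2.0000 0.5000 -1.5000 1.5000]
Step 3: x=[5.1250 8.6250 16.0000 20.5000] v=[3.2500 -7.2500 5.5000 -1.5000]
Step 4: x=[5.9375 6.9375 17.3125 20.0000] v=[1.6250 -3.3750 2.6250 -1.0000]
Step 5: x=[4.2813 9.9375 14.7813 20.6563] v=[-3.3125 6.0000 -5.0625 1.3125]
Max displacement = 3.0625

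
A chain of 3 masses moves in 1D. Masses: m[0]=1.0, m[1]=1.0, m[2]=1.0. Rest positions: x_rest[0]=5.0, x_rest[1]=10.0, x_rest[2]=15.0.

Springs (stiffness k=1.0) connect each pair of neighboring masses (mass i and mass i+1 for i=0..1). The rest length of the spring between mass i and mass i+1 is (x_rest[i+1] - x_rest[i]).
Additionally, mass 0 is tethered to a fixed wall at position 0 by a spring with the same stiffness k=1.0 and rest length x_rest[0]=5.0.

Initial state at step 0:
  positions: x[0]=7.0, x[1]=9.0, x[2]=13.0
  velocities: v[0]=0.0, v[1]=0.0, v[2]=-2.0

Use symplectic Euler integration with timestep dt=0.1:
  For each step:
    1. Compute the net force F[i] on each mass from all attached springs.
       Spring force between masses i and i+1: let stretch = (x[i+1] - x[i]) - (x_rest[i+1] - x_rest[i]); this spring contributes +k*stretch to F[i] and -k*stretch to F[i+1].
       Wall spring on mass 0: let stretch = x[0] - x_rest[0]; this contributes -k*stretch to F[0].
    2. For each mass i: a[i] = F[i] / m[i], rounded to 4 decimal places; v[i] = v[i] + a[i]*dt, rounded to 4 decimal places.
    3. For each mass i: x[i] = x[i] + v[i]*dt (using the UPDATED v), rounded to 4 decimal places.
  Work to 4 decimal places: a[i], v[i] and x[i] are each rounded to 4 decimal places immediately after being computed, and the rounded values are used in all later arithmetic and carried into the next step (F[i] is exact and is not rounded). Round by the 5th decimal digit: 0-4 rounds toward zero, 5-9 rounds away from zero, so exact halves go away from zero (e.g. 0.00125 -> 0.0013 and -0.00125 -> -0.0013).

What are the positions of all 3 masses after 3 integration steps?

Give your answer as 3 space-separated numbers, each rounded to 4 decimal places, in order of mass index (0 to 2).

Answer: 6.7060 9.1081 12.4685

Derivation:
Step 0: x=[7.0000 9.0000 13.0000] v=[0.0000 0.0000 -2.0000]
Step 1: x=[6.9500 9.0200 12.8100] v=[-0.5000 0.2000 -1.9000]
Step 2: x=[6.8512 9.0572 12.6321] v=[-0.9880 0.3720 -1.7790]
Step 3: x=[6.7060 9.1081 12.4685] v=[-1.4525 0.5089 -1.6365]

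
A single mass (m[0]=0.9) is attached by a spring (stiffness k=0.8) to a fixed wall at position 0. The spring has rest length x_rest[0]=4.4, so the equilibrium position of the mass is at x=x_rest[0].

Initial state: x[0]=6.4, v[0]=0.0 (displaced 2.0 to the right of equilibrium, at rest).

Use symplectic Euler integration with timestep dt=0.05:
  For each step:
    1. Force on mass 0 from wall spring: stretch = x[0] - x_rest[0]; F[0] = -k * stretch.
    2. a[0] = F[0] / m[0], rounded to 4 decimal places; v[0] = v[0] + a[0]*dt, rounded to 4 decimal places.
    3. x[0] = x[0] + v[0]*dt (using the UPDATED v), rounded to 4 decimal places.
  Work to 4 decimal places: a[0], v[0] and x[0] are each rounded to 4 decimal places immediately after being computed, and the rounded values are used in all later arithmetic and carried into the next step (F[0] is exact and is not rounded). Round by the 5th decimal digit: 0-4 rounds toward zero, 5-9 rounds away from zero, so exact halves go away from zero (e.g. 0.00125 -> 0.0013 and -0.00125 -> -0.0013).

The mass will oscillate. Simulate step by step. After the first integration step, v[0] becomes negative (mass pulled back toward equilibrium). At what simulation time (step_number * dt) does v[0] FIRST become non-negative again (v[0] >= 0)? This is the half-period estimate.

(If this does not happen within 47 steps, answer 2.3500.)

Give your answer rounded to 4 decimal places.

Step 0: x=[6.4000] v=[0.0000]
Step 1: x=[6.3956] v=[-0.0889]
Step 2: x=[6.3867] v=[-0.1776]
Step 3: x=[6.3734] v=[-0.2659]
Step 4: x=[6.3557] v=[-0.3536]
Step 5: x=[6.3337] v=[-0.4405]
Step 6: x=[6.3074] v=[-0.5264]
Step 7: x=[6.2768] v=[-0.6112]
Step 8: x=[6.2421] v=[-0.6946]
Step 9: x=[6.2033] v=[-0.7765]
Step 10: x=[6.1605] v=[-0.8566]
Step 11: x=[6.1138] v=[-0.9348]
Step 12: x=[6.0633] v=[-1.0110]
Step 13: x=[6.0091] v=[-1.0849]
Step 14: x=[5.9513] v=[-1.1564]
Step 15: x=[5.8900] v=[-1.2253]
Step 16: x=[5.8254] v=[-1.2915]
Step 17: x=[5.7577] v=[-1.3549]
Step 18: x=[5.6869] v=[-1.4152]
Step 19: x=[5.6133] v=[-1.4724]
Step 20: x=[5.5370] v=[-1.5263]
Step 21: x=[5.4582] v=[-1.5768]
Step 22: x=[5.3770] v=[-1.6238]
Step 23: x=[5.2936] v=[-1.6672]
Step 24: x=[5.2083] v=[-1.7069]
Step 25: x=[5.1212] v=[-1.7428]
Step 26: x=[5.0325] v=[-1.7749]
Step 27: x=[4.9424] v=[-1.8030]
Step 28: x=[4.8510] v=[-1.8271]
Step 29: x=[4.7586] v=[-1.8471]
Step 30: x=[4.6655] v=[-1.8630]
Step 31: x=[4.5718] v=[-1.8748]
Step 32: x=[4.4777] v=[-1.8824]
Step 33: x=[4.3834] v=[-1.8859]
Step 34: x=[4.2891] v=[-1.8852]
Step 35: x=[4.1951] v=[-1.8803]
Step 36: x=[4.1015] v=[-1.8712]
Step 37: x=[4.0086] v=[-1.8579]
Step 38: x=[3.9166] v=[-1.8405]
Step 39: x=[3.8257] v=[-1.8190]
Step 40: x=[3.7360] v=[-1.7935]
Step 41: x=[3.6478] v=[-1.7640]
Step 42: x=[3.5613] v=[-1.7306]
Step 43: x=[3.4766] v=[-1.6933]
Step 44: x=[3.3940] v=[-1.6523]
Step 45: x=[3.3136] v=[-1.6076]
Step 46: x=[3.2356] v=[-1.5593]
Step 47: x=[3.1602] v=[-1.5076]
v[0] did not become non-negative within 47 steps; using fallback time=2.3500

Answer: 2.3500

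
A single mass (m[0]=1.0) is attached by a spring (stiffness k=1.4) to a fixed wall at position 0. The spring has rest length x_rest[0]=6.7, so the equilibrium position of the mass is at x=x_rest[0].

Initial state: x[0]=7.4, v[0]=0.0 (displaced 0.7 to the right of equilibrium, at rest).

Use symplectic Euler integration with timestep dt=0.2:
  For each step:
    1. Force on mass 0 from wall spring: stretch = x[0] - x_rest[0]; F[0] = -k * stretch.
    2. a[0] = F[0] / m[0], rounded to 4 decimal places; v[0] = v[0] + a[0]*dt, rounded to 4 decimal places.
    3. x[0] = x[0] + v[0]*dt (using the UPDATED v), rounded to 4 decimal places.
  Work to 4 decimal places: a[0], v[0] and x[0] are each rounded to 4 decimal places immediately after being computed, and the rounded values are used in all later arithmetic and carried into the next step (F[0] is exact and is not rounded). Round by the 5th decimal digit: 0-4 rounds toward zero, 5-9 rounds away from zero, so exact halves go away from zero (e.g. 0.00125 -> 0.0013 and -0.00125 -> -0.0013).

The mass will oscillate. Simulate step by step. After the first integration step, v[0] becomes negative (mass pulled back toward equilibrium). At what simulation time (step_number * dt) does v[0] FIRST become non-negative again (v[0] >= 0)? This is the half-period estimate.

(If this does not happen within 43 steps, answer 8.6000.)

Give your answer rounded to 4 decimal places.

Step 0: x=[7.4000] v=[0.0000]
Step 1: x=[7.3608] v=[-0.1960]
Step 2: x=[7.2846] v=[-0.3810]
Step 3: x=[7.1757] v=[-0.5447]
Step 4: x=[7.0401] v=[-0.6779]
Step 5: x=[6.8855] v=[-0.7731]
Step 6: x=[6.7205] v=[-0.8250]
Step 7: x=[6.5544] v=[-0.8307]
Step 8: x=[6.3964] v=[-0.7899]
Step 9: x=[6.2554] v=[-0.7049]
Step 10: x=[6.1393] v=[-0.5804]
Step 11: x=[6.0546] v=[-0.4234]
Step 12: x=[6.0061] v=[-0.2427]
Step 13: x=[5.9964] v=[-0.0484]
Step 14: x=[6.0261] v=[0.1486]
First v>=0 after going negative at step 14, time=2.8000

Answer: 2.8000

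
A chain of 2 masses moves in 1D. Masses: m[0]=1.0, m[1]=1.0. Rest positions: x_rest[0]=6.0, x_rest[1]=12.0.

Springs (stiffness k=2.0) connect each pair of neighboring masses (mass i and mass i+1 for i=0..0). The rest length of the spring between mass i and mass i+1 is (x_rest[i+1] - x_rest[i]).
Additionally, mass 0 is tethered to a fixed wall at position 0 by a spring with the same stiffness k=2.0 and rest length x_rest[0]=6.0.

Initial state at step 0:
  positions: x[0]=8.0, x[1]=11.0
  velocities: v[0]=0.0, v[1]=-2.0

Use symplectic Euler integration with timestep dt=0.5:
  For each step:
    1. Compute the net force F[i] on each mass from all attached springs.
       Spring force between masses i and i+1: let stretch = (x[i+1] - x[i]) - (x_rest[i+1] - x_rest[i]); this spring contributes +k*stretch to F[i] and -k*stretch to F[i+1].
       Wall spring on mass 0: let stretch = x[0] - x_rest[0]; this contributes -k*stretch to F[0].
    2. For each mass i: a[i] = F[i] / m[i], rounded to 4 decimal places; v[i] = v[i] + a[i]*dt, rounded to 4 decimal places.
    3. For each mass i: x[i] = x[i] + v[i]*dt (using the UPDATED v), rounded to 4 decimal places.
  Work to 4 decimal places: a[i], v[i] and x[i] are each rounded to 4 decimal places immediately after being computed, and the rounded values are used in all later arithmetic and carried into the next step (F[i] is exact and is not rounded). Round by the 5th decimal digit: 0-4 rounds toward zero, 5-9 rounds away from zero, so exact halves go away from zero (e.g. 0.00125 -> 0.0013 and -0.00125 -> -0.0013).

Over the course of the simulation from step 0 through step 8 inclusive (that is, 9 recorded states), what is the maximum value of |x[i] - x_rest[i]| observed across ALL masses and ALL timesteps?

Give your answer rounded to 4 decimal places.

Step 0: x=[8.0000 11.0000] v=[0.0000 -2.0000]
Step 1: x=[5.5000 11.5000] v=[-5.0000 1.0000]
Step 2: x=[3.2500 12.0000] v=[-4.5000 1.0000]
Step 3: x=[3.7500 11.1250] v=[1.0000 -1.7500]
Step 4: x=[6.0625 9.5625] v=[4.6250 -3.1250]
Step 5: x=[7.0938 9.2500] v=[2.0625 -0.6250]
Step 6: x=[5.6563 10.8594] v=[-2.8751 3.2188]
Step 7: x=[3.9922 12.8673] v=[-3.3283 4.0157]
Step 8: x=[4.7695 13.4376] v=[1.5546 1.1406]
Max displacement = 2.7500

Answer: 2.7500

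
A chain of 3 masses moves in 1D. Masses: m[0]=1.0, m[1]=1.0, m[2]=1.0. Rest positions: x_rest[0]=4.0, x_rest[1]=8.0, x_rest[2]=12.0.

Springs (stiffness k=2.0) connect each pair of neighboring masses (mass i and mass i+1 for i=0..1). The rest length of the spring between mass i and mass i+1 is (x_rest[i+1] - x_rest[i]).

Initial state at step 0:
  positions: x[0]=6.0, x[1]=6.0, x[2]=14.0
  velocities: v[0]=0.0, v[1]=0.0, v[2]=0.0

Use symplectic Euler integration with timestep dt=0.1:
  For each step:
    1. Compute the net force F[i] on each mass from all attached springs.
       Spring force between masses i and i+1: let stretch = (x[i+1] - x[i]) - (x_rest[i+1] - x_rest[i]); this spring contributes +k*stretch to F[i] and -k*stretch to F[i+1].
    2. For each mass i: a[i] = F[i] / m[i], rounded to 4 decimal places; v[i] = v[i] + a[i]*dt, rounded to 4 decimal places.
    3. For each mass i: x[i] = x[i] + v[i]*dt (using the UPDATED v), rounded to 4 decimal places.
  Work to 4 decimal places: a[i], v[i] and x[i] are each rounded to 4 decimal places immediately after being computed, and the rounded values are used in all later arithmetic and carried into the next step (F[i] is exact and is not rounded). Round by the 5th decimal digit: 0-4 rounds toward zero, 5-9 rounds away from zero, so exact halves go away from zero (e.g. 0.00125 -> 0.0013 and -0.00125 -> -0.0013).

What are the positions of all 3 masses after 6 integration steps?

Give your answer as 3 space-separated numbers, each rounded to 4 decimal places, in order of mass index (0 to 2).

Step 0: x=[6.0000 6.0000 14.0000] v=[0.0000 0.0000 0.0000]
Step 1: x=[5.9200 6.1600 13.9200] v=[-0.8000 1.6000 -0.8000]
Step 2: x=[5.7648 6.4704 13.7648] v=[-1.5520 3.1040 -1.5520]
Step 3: x=[5.5437 6.9126 13.5437] v=[-2.2109 4.4218 -2.2109]
Step 4: x=[5.2700 7.4600 13.2700] v=[-2.7371 5.4742 -2.7371]
Step 5: x=[4.9601 8.0798 12.9601] v=[-3.0991 6.1982 -3.0991]
Step 6: x=[4.6326 8.7348 12.6326] v=[-3.2752 6.5503 -3.2752]

Answer: 4.6326 8.7348 12.6326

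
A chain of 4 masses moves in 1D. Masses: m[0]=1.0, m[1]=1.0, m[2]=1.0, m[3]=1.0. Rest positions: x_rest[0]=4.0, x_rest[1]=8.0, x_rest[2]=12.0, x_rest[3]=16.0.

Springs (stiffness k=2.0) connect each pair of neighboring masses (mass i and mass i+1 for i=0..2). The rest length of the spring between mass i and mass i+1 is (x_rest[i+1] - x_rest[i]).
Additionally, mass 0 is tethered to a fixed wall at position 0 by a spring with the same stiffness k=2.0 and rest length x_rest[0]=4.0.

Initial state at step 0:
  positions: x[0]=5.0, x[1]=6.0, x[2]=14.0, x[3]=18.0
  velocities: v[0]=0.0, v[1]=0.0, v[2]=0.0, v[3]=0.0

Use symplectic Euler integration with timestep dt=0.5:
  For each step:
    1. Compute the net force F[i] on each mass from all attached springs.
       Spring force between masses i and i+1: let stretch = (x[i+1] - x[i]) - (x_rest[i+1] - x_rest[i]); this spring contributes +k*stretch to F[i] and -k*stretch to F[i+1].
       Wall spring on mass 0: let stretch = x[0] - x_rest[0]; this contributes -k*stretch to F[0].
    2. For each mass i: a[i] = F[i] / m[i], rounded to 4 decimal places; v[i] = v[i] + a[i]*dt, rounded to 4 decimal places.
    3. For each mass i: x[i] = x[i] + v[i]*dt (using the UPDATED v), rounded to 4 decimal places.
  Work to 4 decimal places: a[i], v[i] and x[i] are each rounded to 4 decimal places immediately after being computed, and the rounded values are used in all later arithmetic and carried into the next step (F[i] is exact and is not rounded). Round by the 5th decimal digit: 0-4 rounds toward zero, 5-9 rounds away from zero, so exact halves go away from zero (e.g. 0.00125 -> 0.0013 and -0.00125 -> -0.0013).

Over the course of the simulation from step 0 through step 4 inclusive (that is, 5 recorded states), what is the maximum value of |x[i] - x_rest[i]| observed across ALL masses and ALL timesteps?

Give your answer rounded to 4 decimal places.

Answer: 3.0000

Derivation:
Step 0: x=[5.0000 6.0000 14.0000 18.0000] v=[0.0000 0.0000 0.0000 0.0000]
Step 1: x=[3.0000 9.5000 12.0000 18.0000] v=[-4.0000 7.0000 -4.0000 0.0000]
Step 2: x=[2.7500 11.0000 11.7500 17.0000] v=[-0.5000 3.0000 -0.5000 -2.0000]
Step 3: x=[5.2500 8.7500 13.7500 15.3750] v=[5.0000 -4.5000 4.0000 -3.2500]
Step 4: x=[6.8750 7.2500 14.0625 14.9375] v=[3.2500 -3.0000 0.6250 -0.8750]
Max displacement = 3.0000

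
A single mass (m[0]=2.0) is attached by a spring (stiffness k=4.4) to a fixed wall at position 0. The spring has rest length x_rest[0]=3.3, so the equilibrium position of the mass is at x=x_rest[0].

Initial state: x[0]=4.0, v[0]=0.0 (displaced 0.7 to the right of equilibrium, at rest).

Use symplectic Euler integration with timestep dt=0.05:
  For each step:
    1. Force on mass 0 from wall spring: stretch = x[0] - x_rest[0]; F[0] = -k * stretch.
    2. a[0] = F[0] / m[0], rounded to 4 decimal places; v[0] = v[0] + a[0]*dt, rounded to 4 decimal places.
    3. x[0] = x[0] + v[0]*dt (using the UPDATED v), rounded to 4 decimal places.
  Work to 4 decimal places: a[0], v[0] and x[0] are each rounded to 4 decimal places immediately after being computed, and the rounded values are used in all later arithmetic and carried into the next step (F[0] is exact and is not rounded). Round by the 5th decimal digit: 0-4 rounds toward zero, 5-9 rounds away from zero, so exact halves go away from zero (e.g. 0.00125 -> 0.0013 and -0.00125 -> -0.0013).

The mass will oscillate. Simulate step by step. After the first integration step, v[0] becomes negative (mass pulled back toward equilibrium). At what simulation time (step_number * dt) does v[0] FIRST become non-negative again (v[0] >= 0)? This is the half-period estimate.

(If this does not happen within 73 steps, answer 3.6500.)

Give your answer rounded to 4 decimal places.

Answer: 2.1500

Derivation:
Step 0: x=[4.0000] v=[0.0000]
Step 1: x=[3.9962] v=[-0.0770]
Step 2: x=[3.9885] v=[-0.1536]
Step 3: x=[3.9770] v=[-0.2293]
Step 4: x=[3.9618] v=[-0.3038]
Step 5: x=[3.9430] v=[-0.3766]
Step 6: x=[3.9206] v=[-0.4473]
Step 7: x=[3.8948] v=[-0.5156]
Step 8: x=[3.8658] v=[-0.5810]
Step 9: x=[3.8336] v=[-0.6432]
Step 10: x=[3.7985] v=[-0.7019]
Step 11: x=[3.7607] v=[-0.7567]
Step 12: x=[3.7203] v=[-0.8074]
Step 13: x=[3.6776] v=[-0.8536]
Step 14: x=[3.6328] v=[-0.8951]
Step 15: x=[3.5862] v=[-0.9317]
Step 16: x=[3.5380] v=[-0.9632]
Step 17: x=[3.4885] v=[-0.9894]
Step 18: x=[3.4380] v=[-1.0101]
Step 19: x=[3.3867] v=[-1.0253]
Step 20: x=[3.3350] v=[-1.0348]
Step 21: x=[3.2831] v=[-1.0387]
Step 22: x=[3.2313] v=[-1.0368]
Step 23: x=[3.1798] v=[-1.0292]
Step 24: x=[3.1290] v=[-1.0160]
Step 25: x=[3.0791] v=[-0.9972]
Step 26: x=[3.0305] v=[-0.9729]
Step 27: x=[2.9833] v=[-0.9433]
Step 28: x=[2.9379] v=[-0.9085]
Step 29: x=[2.8945] v=[-0.8687]
Step 30: x=[2.8533] v=[-0.8241]
Step 31: x=[2.8146] v=[-0.7750]
Step 32: x=[2.7785] v=[-0.7216]
Step 33: x=[2.7453] v=[-0.6642]
Step 34: x=[2.7151] v=[-0.6032]
Step 35: x=[2.6882] v=[-0.5389]
Step 36: x=[2.6646] v=[-0.4716]
Step 37: x=[2.6445] v=[-0.4017]
Step 38: x=[2.6280] v=[-0.3296]
Step 39: x=[2.6152] v=[-0.2557]
Step 40: x=[2.6062] v=[-0.1804]
Step 41: x=[2.6010] v=[-0.1041]
Step 42: x=[2.5996] v=[-0.0272]
Step 43: x=[2.6021] v=[0.0498]
First v>=0 after going negative at step 43, time=2.1500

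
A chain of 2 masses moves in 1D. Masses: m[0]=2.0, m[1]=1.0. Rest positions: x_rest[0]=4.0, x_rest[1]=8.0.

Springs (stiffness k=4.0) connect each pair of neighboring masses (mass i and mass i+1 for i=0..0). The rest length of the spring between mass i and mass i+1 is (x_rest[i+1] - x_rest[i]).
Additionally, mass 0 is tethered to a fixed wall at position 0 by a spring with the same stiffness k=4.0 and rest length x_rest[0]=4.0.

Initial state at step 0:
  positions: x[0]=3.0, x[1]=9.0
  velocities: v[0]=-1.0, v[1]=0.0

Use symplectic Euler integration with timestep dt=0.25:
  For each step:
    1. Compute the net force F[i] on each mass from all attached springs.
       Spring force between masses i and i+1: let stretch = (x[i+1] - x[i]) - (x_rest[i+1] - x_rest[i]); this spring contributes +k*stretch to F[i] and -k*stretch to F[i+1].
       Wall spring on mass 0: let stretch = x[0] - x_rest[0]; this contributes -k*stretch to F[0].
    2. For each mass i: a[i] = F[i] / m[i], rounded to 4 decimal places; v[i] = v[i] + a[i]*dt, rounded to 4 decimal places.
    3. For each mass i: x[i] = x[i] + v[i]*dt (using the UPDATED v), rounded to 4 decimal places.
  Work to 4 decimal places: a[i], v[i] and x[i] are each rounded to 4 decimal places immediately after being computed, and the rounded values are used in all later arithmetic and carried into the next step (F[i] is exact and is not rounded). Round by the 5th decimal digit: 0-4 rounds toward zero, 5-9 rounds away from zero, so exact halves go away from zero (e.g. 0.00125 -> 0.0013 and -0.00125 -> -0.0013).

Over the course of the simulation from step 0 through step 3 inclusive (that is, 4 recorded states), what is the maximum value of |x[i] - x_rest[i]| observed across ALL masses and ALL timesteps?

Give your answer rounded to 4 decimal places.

Answer: 1.2187

Derivation:
Step 0: x=[3.0000 9.0000] v=[-1.0000 0.0000]
Step 1: x=[3.1250 8.5000] v=[0.5000 -2.0000]
Step 2: x=[3.5313 7.6563] v=[1.6250 -3.3750]
Step 3: x=[4.0118 6.7813] v=[1.9219 -3.5000]
Max displacement = 1.2187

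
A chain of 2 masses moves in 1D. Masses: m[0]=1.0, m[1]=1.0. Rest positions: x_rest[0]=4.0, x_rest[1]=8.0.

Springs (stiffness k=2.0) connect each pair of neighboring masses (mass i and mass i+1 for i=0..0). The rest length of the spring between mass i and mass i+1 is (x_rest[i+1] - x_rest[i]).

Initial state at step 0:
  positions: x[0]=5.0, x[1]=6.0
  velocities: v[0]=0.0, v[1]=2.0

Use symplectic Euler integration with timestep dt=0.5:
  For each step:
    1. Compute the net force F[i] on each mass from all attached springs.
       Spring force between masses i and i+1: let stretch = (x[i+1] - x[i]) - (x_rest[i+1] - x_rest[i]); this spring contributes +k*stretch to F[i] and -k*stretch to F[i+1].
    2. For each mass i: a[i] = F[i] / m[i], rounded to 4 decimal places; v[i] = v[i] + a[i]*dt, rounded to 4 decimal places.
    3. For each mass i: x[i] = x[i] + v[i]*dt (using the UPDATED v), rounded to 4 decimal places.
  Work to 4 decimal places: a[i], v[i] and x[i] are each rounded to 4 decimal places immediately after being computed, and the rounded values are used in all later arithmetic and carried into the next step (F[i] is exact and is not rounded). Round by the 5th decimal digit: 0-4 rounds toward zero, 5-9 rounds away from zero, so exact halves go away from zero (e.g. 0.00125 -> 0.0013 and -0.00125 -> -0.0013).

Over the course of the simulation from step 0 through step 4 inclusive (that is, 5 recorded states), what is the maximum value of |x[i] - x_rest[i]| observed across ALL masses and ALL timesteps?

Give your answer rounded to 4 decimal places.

Answer: 2.5000

Derivation:
Step 0: x=[5.0000 6.0000] v=[0.0000 2.0000]
Step 1: x=[3.5000 8.5000] v=[-3.0000 5.0000]
Step 2: x=[2.5000 10.5000] v=[-2.0000 4.0000]
Step 3: x=[3.5000 10.5000] v=[2.0000 0.0000]
Step 4: x=[6.0000 9.0000] v=[5.0000 -3.0000]
Max displacement = 2.5000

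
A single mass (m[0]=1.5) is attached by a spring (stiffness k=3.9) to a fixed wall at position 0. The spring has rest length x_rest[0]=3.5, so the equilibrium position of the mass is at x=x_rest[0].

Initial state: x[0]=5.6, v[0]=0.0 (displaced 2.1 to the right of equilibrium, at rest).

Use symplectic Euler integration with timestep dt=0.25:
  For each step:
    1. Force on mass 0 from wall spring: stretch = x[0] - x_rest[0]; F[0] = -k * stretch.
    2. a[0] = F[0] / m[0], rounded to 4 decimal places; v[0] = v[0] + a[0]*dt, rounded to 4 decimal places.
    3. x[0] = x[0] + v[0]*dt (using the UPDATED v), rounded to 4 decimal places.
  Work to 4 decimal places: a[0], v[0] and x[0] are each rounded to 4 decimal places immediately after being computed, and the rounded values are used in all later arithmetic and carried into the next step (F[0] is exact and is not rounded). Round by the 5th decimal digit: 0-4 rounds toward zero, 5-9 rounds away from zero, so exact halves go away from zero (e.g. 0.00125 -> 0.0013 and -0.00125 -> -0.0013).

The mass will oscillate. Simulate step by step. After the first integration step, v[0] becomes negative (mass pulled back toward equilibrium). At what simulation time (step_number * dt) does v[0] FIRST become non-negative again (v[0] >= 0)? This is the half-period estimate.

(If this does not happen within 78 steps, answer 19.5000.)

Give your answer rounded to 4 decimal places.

Step 0: x=[5.6000] v=[0.0000]
Step 1: x=[5.2588] v=[-1.3650]
Step 2: x=[4.6318] v=[-2.5082]
Step 3: x=[3.8208] v=[-3.2439]
Step 4: x=[2.9577] v=[-3.4524]
Step 5: x=[2.1827] v=[-3.0999]
Step 6: x=[1.6218] v=[-2.2437]
Step 7: x=[1.3661] v=[-1.0229]
Step 8: x=[1.4571] v=[0.3641]
First v>=0 after going negative at step 8, time=2.0000

Answer: 2.0000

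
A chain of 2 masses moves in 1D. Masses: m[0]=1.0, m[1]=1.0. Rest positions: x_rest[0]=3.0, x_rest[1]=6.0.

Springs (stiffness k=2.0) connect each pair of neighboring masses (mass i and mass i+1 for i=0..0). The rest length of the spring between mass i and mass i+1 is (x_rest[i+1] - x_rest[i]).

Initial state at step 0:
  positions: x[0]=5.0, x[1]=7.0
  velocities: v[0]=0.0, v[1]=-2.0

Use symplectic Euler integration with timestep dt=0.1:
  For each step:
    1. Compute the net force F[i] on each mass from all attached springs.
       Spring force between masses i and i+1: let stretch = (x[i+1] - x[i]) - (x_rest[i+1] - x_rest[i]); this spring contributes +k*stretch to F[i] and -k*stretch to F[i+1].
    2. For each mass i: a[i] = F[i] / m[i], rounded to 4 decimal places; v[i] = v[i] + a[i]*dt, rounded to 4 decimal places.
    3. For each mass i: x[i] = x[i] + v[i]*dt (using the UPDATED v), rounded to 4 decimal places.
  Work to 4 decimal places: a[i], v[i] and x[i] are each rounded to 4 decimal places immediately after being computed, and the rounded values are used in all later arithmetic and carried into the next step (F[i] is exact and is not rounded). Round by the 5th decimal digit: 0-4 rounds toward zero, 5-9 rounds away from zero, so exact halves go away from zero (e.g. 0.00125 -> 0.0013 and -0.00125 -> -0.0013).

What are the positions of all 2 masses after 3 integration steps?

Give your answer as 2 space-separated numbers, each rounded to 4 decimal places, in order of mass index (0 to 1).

Answer: 4.8681 6.5319

Derivation:
Step 0: x=[5.0000 7.0000] v=[0.0000 -2.0000]
Step 1: x=[4.9800 6.8200] v=[-0.2000 -1.8000]
Step 2: x=[4.9368 6.6632] v=[-0.4320 -1.5680]
Step 3: x=[4.8681 6.5319] v=[-0.6867 -1.3133]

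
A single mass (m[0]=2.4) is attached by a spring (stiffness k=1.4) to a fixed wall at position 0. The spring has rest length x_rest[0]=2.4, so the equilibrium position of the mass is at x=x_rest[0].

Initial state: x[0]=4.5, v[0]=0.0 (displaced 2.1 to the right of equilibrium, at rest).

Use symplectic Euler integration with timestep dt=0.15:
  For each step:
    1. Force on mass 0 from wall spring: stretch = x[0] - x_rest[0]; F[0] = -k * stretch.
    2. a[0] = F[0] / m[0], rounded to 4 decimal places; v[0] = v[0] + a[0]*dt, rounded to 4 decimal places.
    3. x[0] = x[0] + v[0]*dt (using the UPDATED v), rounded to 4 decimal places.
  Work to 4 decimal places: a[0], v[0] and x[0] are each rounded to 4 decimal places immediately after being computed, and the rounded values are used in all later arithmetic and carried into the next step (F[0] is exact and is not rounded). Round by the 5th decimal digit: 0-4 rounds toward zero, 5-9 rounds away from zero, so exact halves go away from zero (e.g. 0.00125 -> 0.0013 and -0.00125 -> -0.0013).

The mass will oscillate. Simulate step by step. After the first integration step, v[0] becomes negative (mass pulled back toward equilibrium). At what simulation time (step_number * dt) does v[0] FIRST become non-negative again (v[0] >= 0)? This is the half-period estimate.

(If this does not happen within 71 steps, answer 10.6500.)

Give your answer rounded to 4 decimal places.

Answer: 4.2000

Derivation:
Step 0: x=[4.5000] v=[0.0000]
Step 1: x=[4.4724] v=[-0.1838]
Step 2: x=[4.4176] v=[-0.3651]
Step 3: x=[4.3364] v=[-0.5416]
Step 4: x=[4.2298] v=[-0.7110]
Step 5: x=[4.0991] v=[-0.8711]
Step 6: x=[3.9461] v=[-1.0198]
Step 7: x=[3.7728] v=[-1.1551]
Step 8: x=[3.5815] v=[-1.2752]
Step 9: x=[3.3747] v=[-1.3786]
Step 10: x=[3.1551] v=[-1.4639]
Step 11: x=[2.9256] v=[-1.5300]
Step 12: x=[2.6892] v=[-1.5760]
Step 13: x=[2.4490] v=[-1.6013]
Step 14: x=[2.2082] v=[-1.6056]
Step 15: x=[1.9699] v=[-1.5888]
Step 16: x=[1.7372] v=[-1.5512]
Step 17: x=[1.5132] v=[-1.4932]
Step 18: x=[1.3009] v=[-1.4156]
Step 19: x=[1.1030] v=[-1.3194]
Step 20: x=[0.9221] v=[-1.2059]
Step 21: x=[0.7606] v=[-1.0766]
Step 22: x=[0.6206] v=[-0.9332]
Step 23: x=[0.5040] v=[-0.7775]
Step 24: x=[0.4123] v=[-0.6116]
Step 25: x=[0.3466] v=[-0.4377]
Step 26: x=[0.3079] v=[-0.2580]
Step 27: x=[0.2967] v=[-0.0749]
Step 28: x=[0.3131] v=[0.1091]
First v>=0 after going negative at step 28, time=4.2000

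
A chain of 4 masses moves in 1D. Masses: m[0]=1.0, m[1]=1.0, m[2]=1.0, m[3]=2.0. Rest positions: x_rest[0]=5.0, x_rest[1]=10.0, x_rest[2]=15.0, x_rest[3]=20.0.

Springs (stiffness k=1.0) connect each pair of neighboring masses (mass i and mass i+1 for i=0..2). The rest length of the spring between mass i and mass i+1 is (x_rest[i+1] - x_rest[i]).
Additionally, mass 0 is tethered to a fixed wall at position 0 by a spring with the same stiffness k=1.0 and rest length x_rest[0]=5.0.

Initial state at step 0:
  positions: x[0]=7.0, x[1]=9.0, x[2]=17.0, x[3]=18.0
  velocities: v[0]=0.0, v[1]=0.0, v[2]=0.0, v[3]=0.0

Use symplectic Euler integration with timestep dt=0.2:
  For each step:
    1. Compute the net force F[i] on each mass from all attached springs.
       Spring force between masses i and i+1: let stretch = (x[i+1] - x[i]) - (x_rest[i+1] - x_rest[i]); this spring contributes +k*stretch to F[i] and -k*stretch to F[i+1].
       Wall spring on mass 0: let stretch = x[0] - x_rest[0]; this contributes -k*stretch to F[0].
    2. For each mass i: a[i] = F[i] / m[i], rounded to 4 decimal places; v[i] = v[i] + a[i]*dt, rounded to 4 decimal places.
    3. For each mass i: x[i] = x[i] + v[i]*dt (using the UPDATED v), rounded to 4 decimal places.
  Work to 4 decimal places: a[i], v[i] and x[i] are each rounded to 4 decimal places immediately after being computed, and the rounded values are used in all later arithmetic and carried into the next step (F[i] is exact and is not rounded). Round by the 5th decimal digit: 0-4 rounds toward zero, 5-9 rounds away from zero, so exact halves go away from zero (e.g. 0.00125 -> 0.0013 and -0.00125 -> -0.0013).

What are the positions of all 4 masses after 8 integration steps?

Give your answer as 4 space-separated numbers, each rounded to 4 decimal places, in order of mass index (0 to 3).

Answer: 3.7515 11.7673 12.4545 19.7095

Derivation:
Step 0: x=[7.0000 9.0000 17.0000 18.0000] v=[0.0000 0.0000 0.0000 0.0000]
Step 1: x=[6.8000 9.2400 16.7200 18.0800] v=[-1.0000 1.2000 -1.4000 0.4000]
Step 2: x=[6.4256 9.6816 16.1952 18.2328] v=[-1.8720 2.2080 -2.6240 0.7640]
Step 3: x=[5.9244 10.2535 15.4914 18.4448] v=[-2.5059 2.8595 -3.5192 1.0602]
Step 4: x=[5.3594 10.8618 14.6962 18.6978] v=[-2.8250 3.0413 -3.9761 1.2649]
Step 5: x=[4.8001 11.4033 13.9077 18.9707] v=[-2.7964 2.7077 -3.9427 1.3647]
Step 6: x=[4.3129 11.7809 13.2215 19.2424] v=[-2.4358 1.8879 -3.4310 1.3584]
Step 7: x=[3.9519 11.9174 12.7185 19.4937] v=[-1.8048 0.6824 -2.5149 1.2563]
Step 8: x=[3.7515 11.7673 12.4545 19.7095] v=[-1.0021 -0.7505 -1.3201 1.0788]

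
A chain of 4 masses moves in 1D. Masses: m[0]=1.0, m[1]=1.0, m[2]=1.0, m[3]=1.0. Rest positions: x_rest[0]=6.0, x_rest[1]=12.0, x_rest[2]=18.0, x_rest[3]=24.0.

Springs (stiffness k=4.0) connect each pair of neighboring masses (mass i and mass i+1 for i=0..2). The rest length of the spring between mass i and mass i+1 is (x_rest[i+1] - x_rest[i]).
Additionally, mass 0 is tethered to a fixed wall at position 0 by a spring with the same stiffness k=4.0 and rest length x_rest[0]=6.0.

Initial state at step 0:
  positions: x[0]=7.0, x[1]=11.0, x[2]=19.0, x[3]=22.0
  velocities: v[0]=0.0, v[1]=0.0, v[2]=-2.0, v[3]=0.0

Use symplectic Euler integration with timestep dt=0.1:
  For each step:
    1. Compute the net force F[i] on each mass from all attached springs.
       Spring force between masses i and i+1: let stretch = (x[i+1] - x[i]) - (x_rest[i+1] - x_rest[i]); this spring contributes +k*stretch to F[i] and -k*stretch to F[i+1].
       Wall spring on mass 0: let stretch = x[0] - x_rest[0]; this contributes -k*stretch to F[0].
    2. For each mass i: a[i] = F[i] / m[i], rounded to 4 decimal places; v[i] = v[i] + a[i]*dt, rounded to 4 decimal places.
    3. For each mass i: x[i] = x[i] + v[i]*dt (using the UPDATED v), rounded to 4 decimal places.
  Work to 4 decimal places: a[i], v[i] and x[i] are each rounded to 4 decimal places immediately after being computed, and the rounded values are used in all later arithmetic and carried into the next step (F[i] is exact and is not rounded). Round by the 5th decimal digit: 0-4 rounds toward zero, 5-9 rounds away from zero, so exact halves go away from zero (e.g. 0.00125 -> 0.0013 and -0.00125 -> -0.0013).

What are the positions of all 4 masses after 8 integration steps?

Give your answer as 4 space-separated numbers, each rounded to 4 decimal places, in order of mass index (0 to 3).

Step 0: x=[7.0000 11.0000 19.0000 22.0000] v=[0.0000 0.0000 -2.0000 0.0000]
Step 1: x=[6.8800 11.1600 18.6000 22.1200] v=[-1.2000 1.6000 -4.0000 1.2000]
Step 2: x=[6.6560 11.4464 18.0432 22.3392] v=[-2.2400 2.8640 -5.5680 2.1920]
Step 3: x=[6.3574 11.8051 17.3944 22.6266] v=[-2.9862 3.5866 -6.4883 2.8736]
Step 4: x=[6.0224 12.1694 16.7313 22.9447] v=[-3.3501 3.6432 -6.6311 3.1807]
Step 5: x=[5.6924 12.4703 16.1343 23.2542] v=[-3.3003 3.0092 -5.9705 3.0953]
Step 6: x=[5.4058 12.6467 15.6755 23.5189] v=[-2.8661 1.7636 -4.5881 2.6473]
Step 7: x=[5.1926 12.6546 15.4093 23.7099] v=[-2.1321 0.0788 -2.6623 1.9099]
Step 8: x=[5.0702 12.4742 15.3649 23.8089] v=[-1.2243 -1.8041 -0.4439 0.9897]

Answer: 5.0702 12.4742 15.3649 23.8089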